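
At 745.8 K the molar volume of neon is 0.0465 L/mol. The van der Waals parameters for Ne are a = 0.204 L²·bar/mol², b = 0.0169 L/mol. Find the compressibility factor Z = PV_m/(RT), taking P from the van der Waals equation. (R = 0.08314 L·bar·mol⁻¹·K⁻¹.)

P = RT/(V_m − b) − a/V_m² = (0.08314)(745.8)/(0.0465 − 0.0169) − 0.204/(0.0465)²
  = 62.006/0.029600 − 94.346 = 2094.8 − 94.346 = 2000.5 bar
Z = PV_m/(RT) = (2000.5)(0.0465)/((0.08314)(745.8)) = 93.023/62.006 = 1.500

Z ≈ 1.500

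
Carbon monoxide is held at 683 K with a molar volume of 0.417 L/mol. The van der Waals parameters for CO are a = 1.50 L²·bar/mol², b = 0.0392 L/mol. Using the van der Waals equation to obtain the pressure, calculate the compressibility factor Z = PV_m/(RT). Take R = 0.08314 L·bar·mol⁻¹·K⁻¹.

P = RT/(V_m − b) − a/V_m² = (0.08314)(683)/(0.417 − 0.0392) − 1.50/(0.417)²
  = 56.785/0.37780 − 8.6262 = 150.30 − 8.6262 = 141.67 bar
Z = PV_m/(RT) = (141.67)(0.417)/((0.08314)(683)) = 59.076/56.785 = 1.040

Z ≈ 1.040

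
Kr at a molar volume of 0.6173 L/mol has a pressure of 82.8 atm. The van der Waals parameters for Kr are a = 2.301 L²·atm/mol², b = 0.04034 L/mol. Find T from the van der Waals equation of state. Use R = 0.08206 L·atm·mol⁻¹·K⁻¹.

T = (P + a/V_m²)(V_m − b)/R
P + a/V_m² = 82.8 + 2.301/(0.6173)² = 88.838 atm
V_m − b = 0.6173 − 0.04034 = 0.57696 L/mol
T = (88.838)(0.57696)/0.08206 = 624.6 K

T ≈ 624.6 K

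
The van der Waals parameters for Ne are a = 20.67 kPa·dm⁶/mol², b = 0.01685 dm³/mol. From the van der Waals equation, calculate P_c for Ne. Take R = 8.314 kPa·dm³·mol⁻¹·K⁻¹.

For a van der Waals gas, P_c = a/(27b²).
P_c = 20.67/(27×(0.01685)²) = 20.67/0.0076659 = 2696 kPa

P_c ≈ 2696 kPa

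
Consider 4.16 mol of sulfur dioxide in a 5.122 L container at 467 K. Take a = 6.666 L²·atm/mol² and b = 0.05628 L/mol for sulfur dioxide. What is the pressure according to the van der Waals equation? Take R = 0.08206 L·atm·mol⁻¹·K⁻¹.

P ≈ 28.22 atm

P = nRT/(V − nb) − a n²/V²
nRT/(V − nb) = (4.16)(0.08206)(467)/(5.122 − 4.16×0.05628) = 159.42/4.8879 = 32.615 atm
a n²/V² = (6.666)(4.16)²/(5.122)² = 4.3972 atm
P = 32.615 − 4.3972 = 28.22 atm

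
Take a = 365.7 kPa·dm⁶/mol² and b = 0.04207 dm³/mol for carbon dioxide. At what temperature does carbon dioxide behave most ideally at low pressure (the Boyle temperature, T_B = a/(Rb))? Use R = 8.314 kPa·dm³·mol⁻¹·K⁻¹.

For a van der Waals gas the second virial coefficient B₂ = b − a/(RT) vanishes at T_B = a/(Rb).
T_B = 365.7/(8.314×0.04207) = 365.7/0.34977 = 1046 K

T_B ≈ 1046 K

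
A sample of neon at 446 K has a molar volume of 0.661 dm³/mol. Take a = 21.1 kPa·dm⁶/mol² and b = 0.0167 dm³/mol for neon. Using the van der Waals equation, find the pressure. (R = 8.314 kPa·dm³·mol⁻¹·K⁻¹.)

P = RT/(V_m − b) − a/V_m²
RT/(V_m − b) = (8.314)(446)/(0.661 − 0.0167) = 3708.0/0.64430 = 5755.1 kPa
a/V_m² = 21.1/(0.661)² = 48.292 kPa
P = 5755.1 − 48.292 = 5707 kPa

P ≈ 5707 kPa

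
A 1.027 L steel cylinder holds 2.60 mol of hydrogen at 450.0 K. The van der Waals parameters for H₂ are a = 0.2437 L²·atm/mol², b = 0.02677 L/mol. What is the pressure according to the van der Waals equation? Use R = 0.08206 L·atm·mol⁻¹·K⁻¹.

P = nRT/(V − nb) − a n²/V²
nRT/(V − nb) = (2.60)(0.08206)(450.0)/(1.027 − 2.60×0.02677) = 96.010/0.95740 = 100.28 atm
a n²/V² = (0.2437)(2.60)²/(1.027)² = 1.5619 atm
P = 100.28 − 1.5619 = 98.72 atm

P ≈ 98.72 atm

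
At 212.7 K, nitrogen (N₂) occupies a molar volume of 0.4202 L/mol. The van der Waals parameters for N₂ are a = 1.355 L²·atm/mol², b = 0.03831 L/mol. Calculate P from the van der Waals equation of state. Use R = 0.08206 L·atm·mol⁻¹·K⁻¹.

P ≈ 38.03 atm

P = RT/(V_m − b) − a/V_m²
RT/(V_m − b) = (0.08206)(212.7)/(0.4202 − 0.03831) = 17.454/0.38189 = 45.704 atm
a/V_m² = 1.355/(0.4202)² = 7.6741 atm
P = 45.704 − 7.6741 = 38.03 atm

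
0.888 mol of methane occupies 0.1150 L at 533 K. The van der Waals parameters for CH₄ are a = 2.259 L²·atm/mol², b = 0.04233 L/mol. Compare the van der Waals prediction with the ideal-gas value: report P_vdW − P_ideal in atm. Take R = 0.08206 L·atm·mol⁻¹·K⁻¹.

Ideal: P_ideal = nRT/V = (0.888)(0.08206)(533)/0.1150 = 337.733 atm
vdW: P = nRT/(V − nb) − a n²/V² = 38.8393/0.0774110 − 1.78132/0.0132250 = 501.728 − 134.693 = 367.035 atm
ΔP = 367.035 − 337.733 = 29.30 atm

ΔP ≈ 29.30 atm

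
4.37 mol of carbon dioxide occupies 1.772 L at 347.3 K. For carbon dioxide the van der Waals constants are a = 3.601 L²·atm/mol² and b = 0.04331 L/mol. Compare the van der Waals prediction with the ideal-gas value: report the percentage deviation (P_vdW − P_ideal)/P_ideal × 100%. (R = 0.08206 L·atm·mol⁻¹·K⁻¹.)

-19.20 %

Ideal: P_ideal = nRT/V = (4.37)(0.08206)(347.3)/1.772 = 70.2836 atm
vdW: P = nRT/(V − nb) − a n²/V² = 124.543/1.58274 − 68.7679/3.13998 = 78.6882 − 21.9007 = 56.7875 atm
% deviation = (56.7875 − 70.2836)/70.2836 × 100% = -19.20%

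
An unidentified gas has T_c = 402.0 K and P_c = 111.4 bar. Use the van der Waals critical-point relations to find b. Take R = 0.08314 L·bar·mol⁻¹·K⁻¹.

From T_c = 8a/(27Rb) and P_c = a/(27b²): b = R T_c/(8 P_c).
b = (0.08314)(402.0)/(8×111.4) = 33.422/891.20 = 0.03750 L/mol

b ≈ 0.03750 L/mol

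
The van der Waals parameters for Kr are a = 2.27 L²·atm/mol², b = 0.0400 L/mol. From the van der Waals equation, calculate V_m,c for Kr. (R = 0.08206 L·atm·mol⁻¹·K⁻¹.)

V_m,c ≈ 0.1200 L/mol

For a van der Waals gas, V_m,c = 3b.
V_m,c = 3×0.0400 = 0.1200 L/mol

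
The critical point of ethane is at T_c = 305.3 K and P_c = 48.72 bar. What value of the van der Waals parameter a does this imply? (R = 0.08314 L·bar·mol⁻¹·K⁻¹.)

From T_c = 8a/(27Rb) and P_c = a/(27b²): a = 27 R² T_c²/(64 P_c).
a = 27×(0.08314)²×(305.3)²/(64×48.72) = 17396/3118.1 = 5.579 L²·bar/mol²

a ≈ 5.579 L²·bar/mol²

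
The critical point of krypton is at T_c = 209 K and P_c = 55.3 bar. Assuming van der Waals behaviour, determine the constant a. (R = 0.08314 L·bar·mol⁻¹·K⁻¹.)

a ≈ 2.303 L²·bar/mol²

From T_c = 8a/(27Rb) and P_c = a/(27b²): a = 27 R² T_c²/(64 P_c).
a = 27×(0.08314)²×(209)²/(64×55.3) = 8152.2/3539.2 = 2.303 L²·bar/mol²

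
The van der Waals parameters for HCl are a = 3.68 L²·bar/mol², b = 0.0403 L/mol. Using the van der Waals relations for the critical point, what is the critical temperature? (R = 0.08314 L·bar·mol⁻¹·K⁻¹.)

For a van der Waals gas, T_c = 8a/(27Rb).
T_c = 8×3.68/(27×0.08314×0.0403) = 29.440/0.090465 = 325.4 K

T_c ≈ 325.4 K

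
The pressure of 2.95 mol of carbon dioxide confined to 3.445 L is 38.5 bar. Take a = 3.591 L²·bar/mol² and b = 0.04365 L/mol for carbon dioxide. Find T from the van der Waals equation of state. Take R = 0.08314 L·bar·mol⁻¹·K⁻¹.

T ≈ 556.2 K

T = (P + a n²/V²)(V − nb)/(nR)
P + a n²/V² = 38.5 + (3.591)(2.95)²/(3.445)² = 41.133 bar
V − nb = 3.445 − (2.95)(0.04365) = 3.3162 L
T = (41.133)(3.3162)/((2.95)(0.08314)) = 556.2 K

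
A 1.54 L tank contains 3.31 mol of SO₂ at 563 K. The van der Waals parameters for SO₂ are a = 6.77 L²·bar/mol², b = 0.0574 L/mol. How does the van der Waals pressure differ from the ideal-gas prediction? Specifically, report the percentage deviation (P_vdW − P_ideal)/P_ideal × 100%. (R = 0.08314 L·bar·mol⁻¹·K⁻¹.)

Ideal: P_ideal = nRT/V = (3.31)(0.08314)(563)/1.54 = 100.606 bar
vdW: P = nRT/(V − nb) − a n²/V² = 154.934/1.35001 − 74.1728/2.37160 = 114.765 − 31.2754 = 83.490 bar
% deviation = (83.490 − 100.606)/100.606 × 100% = -17.01%

-17.01 %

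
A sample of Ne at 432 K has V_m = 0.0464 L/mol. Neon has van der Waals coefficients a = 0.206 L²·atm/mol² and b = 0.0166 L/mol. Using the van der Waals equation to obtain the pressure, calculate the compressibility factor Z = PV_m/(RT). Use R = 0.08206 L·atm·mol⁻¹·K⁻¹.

P = RT/(V_m − b) − a/V_m² = (0.08206)(432)/(0.0464 − 0.0166) − 0.206/(0.0464)²
  = 35.450/0.029800 − 95.682 = 1189.6 − 95.682 = 1093.9 atm
Z = PV_m/(RT) = (1093.9)(0.0464)/((0.08206)(432)) = 50.757/35.450 = 1.432

Z ≈ 1.432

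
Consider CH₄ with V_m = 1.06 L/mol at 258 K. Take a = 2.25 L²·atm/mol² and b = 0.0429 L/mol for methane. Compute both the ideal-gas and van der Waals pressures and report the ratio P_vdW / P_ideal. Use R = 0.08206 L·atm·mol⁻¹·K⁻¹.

P_vdW / P_ideal ≈ 0.9419

Ideal: P_ideal = RT/V_m = (0.08206)(258)/1.06 = 19.9731 atm
vdW: P = RT/(V_m − b) − a/V_m² = 21.1715/1.01710 − 2.25/1.12360 = 20.8156 − 2.00249 = 18.8131 atm
Ratio = 18.8131/19.9731 = 0.9419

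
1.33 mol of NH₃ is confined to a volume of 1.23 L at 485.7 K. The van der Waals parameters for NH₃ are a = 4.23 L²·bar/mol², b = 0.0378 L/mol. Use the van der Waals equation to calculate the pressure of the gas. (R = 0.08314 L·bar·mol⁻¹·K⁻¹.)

P ≈ 40.58 bar

P = nRT/(V − nb) − a n²/V²
nRT/(V − nb) = (1.33)(0.08314)(485.7)/(1.23 − 1.33×0.0378) = 53.707/1.1797 = 45.526 bar
a n²/V² = (4.23)(1.33)²/(1.23)² = 4.9458 bar
P = 45.526 − 4.9458 = 40.58 bar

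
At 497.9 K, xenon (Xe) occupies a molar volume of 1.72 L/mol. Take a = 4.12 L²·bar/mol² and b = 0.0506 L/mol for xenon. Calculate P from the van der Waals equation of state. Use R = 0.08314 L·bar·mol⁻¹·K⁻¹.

P = RT/(V_m − b) − a/V_m²
RT/(V_m − b) = (0.08314)(497.9)/(1.72 − 0.0506) = 41.395/1.6694 = 24.796 bar
a/V_m² = 4.12/(1.72)² = 1.3926 bar
P = 24.796 − 1.3926 = 23.40 bar

P ≈ 23.40 bar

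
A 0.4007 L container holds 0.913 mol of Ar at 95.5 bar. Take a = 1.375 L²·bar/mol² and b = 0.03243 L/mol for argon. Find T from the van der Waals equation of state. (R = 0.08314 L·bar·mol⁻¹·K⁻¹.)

T ≈ 501.8 K

T = (P + a n²/V²)(V − nb)/(nR)
P + a n²/V² = 95.5 + (1.375)(0.913)²/(0.4007)² = 102.64 bar
V − nb = 0.4007 − (0.913)(0.03243) = 0.37109 L
T = (102.64)(0.37109)/((0.913)(0.08314)) = 501.8 K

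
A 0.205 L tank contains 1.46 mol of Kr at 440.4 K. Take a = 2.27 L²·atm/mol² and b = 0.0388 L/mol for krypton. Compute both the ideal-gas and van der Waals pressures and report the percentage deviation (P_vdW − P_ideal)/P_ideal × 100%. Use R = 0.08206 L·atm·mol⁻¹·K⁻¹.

Ideal: P_ideal = nRT/V = (1.46)(0.08206)(440.4)/0.205 = 257.382 atm
vdW: P = nRT/(V − nb) − a n²/V² = 52.7633/0.148352 − 4.83873/0.0420250 = 355.663 − 115.139 = 240.524 atm
% deviation = (240.524 − 257.382)/257.382 × 100% = -6.55%

-6.55 %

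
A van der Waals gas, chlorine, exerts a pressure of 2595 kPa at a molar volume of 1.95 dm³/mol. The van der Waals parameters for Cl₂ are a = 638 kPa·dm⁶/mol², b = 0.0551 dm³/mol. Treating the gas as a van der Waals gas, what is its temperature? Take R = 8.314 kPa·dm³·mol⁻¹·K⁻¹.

T ≈ 629.7 K

T = (P + a/V_m²)(V_m − b)/R
P + a/V_m² = 2595 + 638/(1.95)² = 2762.8 kPa
V_m − b = 1.95 − 0.0551 = 1.8949 dm³/mol
T = (2762.8)(1.8949)/8.314 = 629.7 K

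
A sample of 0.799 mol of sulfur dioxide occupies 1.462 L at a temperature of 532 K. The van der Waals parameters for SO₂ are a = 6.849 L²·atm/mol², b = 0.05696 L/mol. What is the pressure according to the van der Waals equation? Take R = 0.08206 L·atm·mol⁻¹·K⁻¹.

P ≈ 22.58 atm

P = nRT/(V − nb) − a n²/V²
nRT/(V − nb) = (0.799)(0.08206)(532)/(1.462 − 0.799×0.05696) = 34.881/1.4165 = 24.625 atm
a n²/V² = (6.849)(0.799)²/(1.462)² = 2.0456 atm
P = 24.625 − 2.0456 = 22.58 atm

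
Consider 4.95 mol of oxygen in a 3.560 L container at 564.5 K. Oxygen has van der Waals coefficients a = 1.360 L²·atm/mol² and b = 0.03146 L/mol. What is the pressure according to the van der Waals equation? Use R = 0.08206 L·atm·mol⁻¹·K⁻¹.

P ≈ 64.73 atm

P = nRT/(V − nb) − a n²/V²
nRT/(V − nb) = (4.95)(0.08206)(564.5)/(3.560 − 4.95×0.03146) = 229.30/3.4043 = 67.356 atm
a n²/V² = (1.360)(4.95)²/(3.560)² = 2.6294 atm
P = 67.356 − 2.6294 = 64.73 atm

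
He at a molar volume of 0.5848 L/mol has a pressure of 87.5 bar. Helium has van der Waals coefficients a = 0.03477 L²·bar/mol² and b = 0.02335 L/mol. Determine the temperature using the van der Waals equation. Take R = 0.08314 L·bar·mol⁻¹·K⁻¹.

T = (P + a/V_m²)(V_m − b)/R
P + a/V_m² = 87.5 + 0.03477/(0.5848)² = 87.602 bar
V_m − b = 0.5848 − 0.02335 = 0.56145 L/mol
T = (87.602)(0.56145)/0.08314 = 591.6 K

T ≈ 591.6 K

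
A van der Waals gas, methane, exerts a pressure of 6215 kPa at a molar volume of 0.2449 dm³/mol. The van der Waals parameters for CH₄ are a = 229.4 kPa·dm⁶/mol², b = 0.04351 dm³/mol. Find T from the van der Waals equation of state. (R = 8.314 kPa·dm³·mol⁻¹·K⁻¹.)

T = (P + a/V_m²)(V_m − b)/R
P + a/V_m² = 6215 + 229.4/(0.2449)² = 10040 kPa
V_m − b = 0.2449 − 0.04351 = 0.20139 dm³/mol
T = (10040)(0.20139)/8.314 = 243.2 K

T ≈ 243.2 K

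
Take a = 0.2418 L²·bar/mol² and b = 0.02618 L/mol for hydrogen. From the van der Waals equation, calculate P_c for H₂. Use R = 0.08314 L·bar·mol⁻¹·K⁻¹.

For a van der Waals gas, P_c = a/(27b²).
P_c = 0.2418/(27×(0.02618)²) = 0.2418/0.018506 = 13.07 bar

P_c ≈ 13.07 bar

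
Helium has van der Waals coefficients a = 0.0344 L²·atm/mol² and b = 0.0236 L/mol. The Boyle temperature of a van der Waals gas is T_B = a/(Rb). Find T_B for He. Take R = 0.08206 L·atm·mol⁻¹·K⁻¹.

T_B ≈ 17.76 K

For a van der Waals gas the second virial coefficient B₂ = b − a/(RT) vanishes at T_B = a/(Rb).
T_B = 0.0344/(0.08206×0.0236) = 0.0344/0.0019366 = 17.76 K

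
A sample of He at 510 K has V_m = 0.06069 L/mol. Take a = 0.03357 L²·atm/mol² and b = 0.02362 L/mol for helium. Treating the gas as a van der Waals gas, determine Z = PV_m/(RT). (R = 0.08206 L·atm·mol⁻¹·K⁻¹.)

Z ≈ 1.624

P = RT/(V_m − b) − a/V_m² = (0.08206)(510)/(0.06069 − 0.02362) − 0.03357/(0.06069)²
  = 41.851/0.037070 − 9.1142 = 1129.0 − 9.1142 = 1119.9 atm
Z = PV_m/(RT) = (1119.9)(0.06069)/((0.08206)(510)) = 67.967/41.851 = 1.624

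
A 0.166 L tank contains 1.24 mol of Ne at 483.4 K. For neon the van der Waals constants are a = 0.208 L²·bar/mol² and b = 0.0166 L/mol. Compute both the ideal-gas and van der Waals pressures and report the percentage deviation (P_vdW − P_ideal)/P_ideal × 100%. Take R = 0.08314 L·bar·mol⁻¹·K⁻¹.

Ideal: P_ideal = nRT/V = (1.24)(0.08314)(483.4)/0.166 = 300.214 bar
vdW: P = nRT/(V − nb) − a n²/V² = 49.8354/0.145416 − 0.319821/0.0275560 = 342.709 − 11.6062 = 331.103 bar
% deviation = (331.103 − 300.214)/300.214 × 100% = 10.29%

10.29 %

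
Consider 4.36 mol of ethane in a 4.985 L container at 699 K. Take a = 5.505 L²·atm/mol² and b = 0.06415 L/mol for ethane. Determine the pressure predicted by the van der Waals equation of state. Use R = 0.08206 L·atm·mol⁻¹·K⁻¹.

P = nRT/(V − nb) − a n²/V²
nRT/(V − nb) = (4.36)(0.08206)(699)/(4.985 − 4.36×0.06415) = 250.09/4.7053 = 53.151 atm
a n²/V² = (5.505)(4.36)²/(4.985)² = 4.2111 atm
P = 53.151 − 4.2111 = 48.94 atm

P ≈ 48.94 atm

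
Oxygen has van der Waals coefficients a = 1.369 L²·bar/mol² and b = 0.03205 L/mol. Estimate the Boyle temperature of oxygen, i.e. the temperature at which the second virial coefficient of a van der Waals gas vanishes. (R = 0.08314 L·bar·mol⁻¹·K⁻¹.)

For a van der Waals gas the second virial coefficient B₂ = b − a/(RT) vanishes at T_B = a/(Rb).
T_B = 1.369/(0.08314×0.03205) = 1.369/0.0026646 = 513.8 K

T_B ≈ 513.8 K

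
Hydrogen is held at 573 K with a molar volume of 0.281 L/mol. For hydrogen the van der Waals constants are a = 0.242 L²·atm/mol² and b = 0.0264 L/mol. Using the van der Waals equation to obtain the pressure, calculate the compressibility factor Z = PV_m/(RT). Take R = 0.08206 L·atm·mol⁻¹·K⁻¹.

P = RT/(V_m − b) − a/V_m² = (0.08206)(573)/(0.281 − 0.0264) − 0.242/(0.281)²
  = 47.020/0.25460 − 3.0648 = 184.68 − 3.0648 = 181.62 atm
Z = PV_m/(RT) = (181.62)(0.281)/((0.08206)(573)) = 51.035/47.020 = 1.085

Z ≈ 1.085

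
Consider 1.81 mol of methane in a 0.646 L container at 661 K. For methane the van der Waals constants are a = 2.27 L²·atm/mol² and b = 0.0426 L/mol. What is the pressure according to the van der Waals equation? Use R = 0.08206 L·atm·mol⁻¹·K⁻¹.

P ≈ 154.8 atm

P = nRT/(V − nb) − a n²/V²
nRT/(V − nb) = (1.81)(0.08206)(661)/(0.646 − 1.81×0.0426) = 98.177/0.56889 = 172.58 atm
a n²/V² = (2.27)(1.81)²/(0.646)² = 17.820 atm
P = 172.58 − 17.820 = 154.8 atm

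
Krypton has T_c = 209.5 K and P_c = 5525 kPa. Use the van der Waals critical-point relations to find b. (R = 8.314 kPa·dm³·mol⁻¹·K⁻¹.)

b ≈ 0.03941 dm³/mol

From T_c = 8a/(27Rb) and P_c = a/(27b²): b = R T_c/(8 P_c).
b = (8.314)(209.5)/(8×5525) = 1741.8/44200 = 0.03941 dm³/mol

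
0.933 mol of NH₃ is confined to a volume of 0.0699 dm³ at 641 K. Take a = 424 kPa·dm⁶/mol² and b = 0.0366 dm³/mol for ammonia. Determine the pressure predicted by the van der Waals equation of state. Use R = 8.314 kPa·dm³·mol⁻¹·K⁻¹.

P = nRT/(V − nb) − a n²/V²
nRT/(V − nb) = (0.933)(8.314)(641)/(0.0699 − 0.933×0.0366) = 4972.2/0.035752 = 139075 kPa
a n²/V² = (424)(0.933)²/(0.0699)² = 75540 kPa
P = 139075 − 75540 = 63535 kPa

P ≈ 63535 kPa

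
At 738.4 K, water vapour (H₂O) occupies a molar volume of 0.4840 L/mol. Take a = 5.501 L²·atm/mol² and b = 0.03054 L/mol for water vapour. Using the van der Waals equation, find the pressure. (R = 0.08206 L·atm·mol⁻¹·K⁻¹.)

P ≈ 110.1 atm

P = RT/(V_m − b) − a/V_m²
RT/(V_m − b) = (0.08206)(738.4)/(0.4840 − 0.03054) = 60.593/0.45346 = 133.62 atm
a/V_m² = 5.501/(0.4840)² = 23.483 atm
P = 133.62 − 23.483 = 110.1 atm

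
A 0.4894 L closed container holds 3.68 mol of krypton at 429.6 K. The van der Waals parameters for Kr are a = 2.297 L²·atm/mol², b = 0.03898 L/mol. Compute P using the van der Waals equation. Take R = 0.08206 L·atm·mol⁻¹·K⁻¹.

P ≈ 245.1 atm

P = nRT/(V − nb) − a n²/V²
nRT/(V − nb) = (3.68)(0.08206)(429.6)/(0.4894 − 3.68×0.03898) = 129.73/0.34595 = 375.00 atm
a n²/V² = (2.297)(3.68)²/(0.4894)² = 129.88 atm
P = 375.00 − 129.88 = 245.1 atm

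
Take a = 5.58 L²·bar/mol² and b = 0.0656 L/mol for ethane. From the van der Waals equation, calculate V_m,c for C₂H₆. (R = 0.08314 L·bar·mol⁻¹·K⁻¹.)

For a van der Waals gas, V_m,c = 3b.
V_m,c = 3×0.0656 = 0.1968 L/mol

V_m,c ≈ 0.1968 L/mol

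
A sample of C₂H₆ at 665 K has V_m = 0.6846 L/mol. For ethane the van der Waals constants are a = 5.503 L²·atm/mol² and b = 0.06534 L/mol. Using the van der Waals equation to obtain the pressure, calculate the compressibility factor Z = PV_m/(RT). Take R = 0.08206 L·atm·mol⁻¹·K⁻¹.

Z ≈ 0.9582

P = RT/(V_m − b) − a/V_m² = (0.08206)(665)/(0.6846 − 0.06534) − 5.503/(0.6846)²
  = 54.570/0.61926 − 11.742 = 88.121 − 11.742 = 76.379 atm
Z = PV_m/(RT) = (76.379)(0.6846)/((0.08206)(665)) = 52.289/54.570 = 0.9582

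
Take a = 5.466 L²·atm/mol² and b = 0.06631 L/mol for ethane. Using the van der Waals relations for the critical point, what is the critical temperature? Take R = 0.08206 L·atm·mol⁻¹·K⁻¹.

For a van der Waals gas, T_c = 8a/(27Rb).
T_c = 8×5.466/(27×0.08206×0.06631) = 43.728/0.14692 = 297.6 K

T_c ≈ 297.6 K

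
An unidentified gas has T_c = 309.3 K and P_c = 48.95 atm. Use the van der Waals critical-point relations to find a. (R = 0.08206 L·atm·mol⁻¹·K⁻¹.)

From T_c = 8a/(27Rb) and P_c = a/(27b²): a = 27 R² T_c²/(64 P_c).
a = 27×(0.08206)²×(309.3)²/(64×48.95) = 17393/3132.8 = 5.552 L²·atm/mol²

a ≈ 5.552 L²·atm/mol²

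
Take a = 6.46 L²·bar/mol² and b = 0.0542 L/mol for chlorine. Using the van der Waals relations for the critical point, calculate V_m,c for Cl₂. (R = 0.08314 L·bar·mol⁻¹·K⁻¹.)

For a van der Waals gas, V_m,c = 3b.
V_m,c = 3×0.0542 = 0.1626 L/mol

V_m,c ≈ 0.1626 L/mol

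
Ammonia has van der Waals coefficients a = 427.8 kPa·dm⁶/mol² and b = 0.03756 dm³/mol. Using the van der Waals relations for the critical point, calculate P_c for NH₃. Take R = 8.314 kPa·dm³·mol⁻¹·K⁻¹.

For a van der Waals gas, P_c = a/(27b²).
P_c = 427.8/(27×(0.03756)²) = 427.8/0.038090 = 11231 kPa

P_c ≈ 11231 kPa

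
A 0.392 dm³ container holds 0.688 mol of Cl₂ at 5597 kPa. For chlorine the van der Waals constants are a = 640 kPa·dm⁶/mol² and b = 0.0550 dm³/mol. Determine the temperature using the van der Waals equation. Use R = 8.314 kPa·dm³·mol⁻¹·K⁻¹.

T = (P + a n²/V²)(V − nb)/(nR)
P + a n²/V² = 5597 + (640)(0.688)²/(0.392)² = 7568.4 kPa
V − nb = 0.392 − (0.688)(0.0550) = 0.35416 dm³
T = (7568.4)(0.35416)/((0.688)(8.314)) = 468.6 K

T ≈ 468.6 K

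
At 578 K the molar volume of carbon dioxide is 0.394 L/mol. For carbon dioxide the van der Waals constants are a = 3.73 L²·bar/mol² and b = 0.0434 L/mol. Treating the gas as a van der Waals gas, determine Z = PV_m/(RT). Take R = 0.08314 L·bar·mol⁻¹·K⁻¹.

P = RT/(V_m − b) − a/V_m² = (0.08314)(578)/(0.394 − 0.0434) − 3.73/(0.394)²
  = 48.055/0.35060 − 24.028 = 137.07 − 24.028 = 113.04 bar
Z = PV_m/(RT) = (113.04)(0.394)/((0.08314)(578)) = 44.538/48.055 = 0.9268

Z ≈ 0.9268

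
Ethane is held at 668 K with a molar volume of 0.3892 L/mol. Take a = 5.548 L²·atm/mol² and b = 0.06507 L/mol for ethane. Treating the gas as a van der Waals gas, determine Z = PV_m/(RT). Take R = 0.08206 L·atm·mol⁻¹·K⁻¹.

Z ≈ 0.9407

P = RT/(V_m − b) − a/V_m² = (0.08206)(668)/(0.3892 − 0.06507) − 5.548/(0.3892)²
  = 54.816/0.32413 − 36.626 = 169.12 − 36.626 = 132.49 atm
Z = PV_m/(RT) = (132.49)(0.3892)/((0.08206)(668)) = 51.565/54.816 = 0.9407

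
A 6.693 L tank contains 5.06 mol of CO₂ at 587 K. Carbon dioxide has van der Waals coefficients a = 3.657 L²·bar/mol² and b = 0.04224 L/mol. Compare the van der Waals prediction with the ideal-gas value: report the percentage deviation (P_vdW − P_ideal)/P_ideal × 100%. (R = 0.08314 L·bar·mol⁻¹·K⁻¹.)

Ideal: P_ideal = nRT/V = (5.06)(0.08314)(587)/6.693 = 36.8959 bar
vdW: P = nRT/(V − nb) − a n²/V² = 246.944/6.47927 − 93.6324/44.7962 = 38.1129 − 2.09019 = 36.0227 bar
% deviation = (36.0227 − 36.8959)/36.8959 × 100% = -2.37%

-2.37 %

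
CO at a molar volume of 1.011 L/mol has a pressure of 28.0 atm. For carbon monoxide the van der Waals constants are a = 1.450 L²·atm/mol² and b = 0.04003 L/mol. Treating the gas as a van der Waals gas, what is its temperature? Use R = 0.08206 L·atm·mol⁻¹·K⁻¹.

T = (P + a/V_m²)(V_m − b)/R
P + a/V_m² = 28.0 + 1.450/(1.011)² = 29.419 atm
V_m − b = 1.011 − 0.04003 = 0.97097 L/mol
T = (29.419)(0.97097)/0.08206 = 348.1 K

T ≈ 348.1 K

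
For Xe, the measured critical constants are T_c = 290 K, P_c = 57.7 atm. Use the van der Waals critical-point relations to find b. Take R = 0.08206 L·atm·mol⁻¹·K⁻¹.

b ≈ 0.05155 L/mol

From T_c = 8a/(27Rb) and P_c = a/(27b²): b = R T_c/(8 P_c).
b = (0.08206)(290)/(8×57.7) = 23.797/461.60 = 0.05155 L/mol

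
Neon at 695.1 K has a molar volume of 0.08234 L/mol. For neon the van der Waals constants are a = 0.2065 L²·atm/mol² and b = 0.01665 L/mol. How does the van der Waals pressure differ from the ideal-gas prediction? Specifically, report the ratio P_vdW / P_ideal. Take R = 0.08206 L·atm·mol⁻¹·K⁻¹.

Ideal: P_ideal = RT/V_m = (0.08206)(695.1)/0.08234 = 692.736 atm
vdW: P = RT/(V_m − b) − a/V_m² = 57.0399/0.0656900 − 0.2065/0.00677988 = 868.319 − 30.4578 = 837.861 atm
Ratio = 837.861/692.736 = 1.209

P_vdW / P_ideal ≈ 1.209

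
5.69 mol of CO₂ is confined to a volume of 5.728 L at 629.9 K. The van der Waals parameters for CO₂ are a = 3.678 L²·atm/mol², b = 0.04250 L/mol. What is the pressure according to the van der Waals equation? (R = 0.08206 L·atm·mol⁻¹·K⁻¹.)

P = nRT/(V − nb) − a n²/V²
nRT/(V − nb) = (5.69)(0.08206)(629.9)/(5.728 − 5.69×0.04250) = 294.11/5.4862 = 53.609 atm
a n²/V² = (3.678)(5.69)²/(5.728)² = 3.6294 atm
P = 53.609 − 3.6294 = 49.98 atm

P ≈ 49.98 atm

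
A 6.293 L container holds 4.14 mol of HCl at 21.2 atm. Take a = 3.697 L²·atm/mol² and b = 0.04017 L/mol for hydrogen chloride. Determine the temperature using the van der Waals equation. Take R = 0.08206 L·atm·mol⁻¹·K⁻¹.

T ≈ 411.2 K

T = (P + a n²/V²)(V − nb)/(nR)
P + a n²/V² = 21.2 + (3.697)(4.14)²/(6.293)² = 22.800 atm
V − nb = 6.293 − (4.14)(0.04017) = 6.1267 L
T = (22.800)(6.1267)/((4.14)(0.08206)) = 411.2 K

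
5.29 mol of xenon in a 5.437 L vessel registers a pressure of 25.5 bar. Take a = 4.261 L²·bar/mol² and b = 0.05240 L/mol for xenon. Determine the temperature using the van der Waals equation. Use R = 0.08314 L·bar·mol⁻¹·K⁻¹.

T = (P + a n²/V²)(V − nb)/(nR)
P + a n²/V² = 25.5 + (4.261)(5.29)²/(5.437)² = 29.534 bar
V − nb = 5.437 − (5.29)(0.05240) = 5.1598 L
T = (29.534)(5.1598)/((5.29)(0.08314)) = 346.5 K

T ≈ 346.5 K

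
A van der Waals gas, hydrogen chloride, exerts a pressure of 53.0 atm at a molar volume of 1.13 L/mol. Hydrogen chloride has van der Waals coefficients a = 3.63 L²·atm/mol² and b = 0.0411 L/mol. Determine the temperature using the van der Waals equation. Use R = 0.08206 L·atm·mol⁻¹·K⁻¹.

T = (P + a/V_m²)(V_m − b)/R
P + a/V_m² = 53.0 + 3.63/(1.13)² = 55.843 atm
V_m − b = 1.13 − 0.0411 = 1.0889 L/mol
T = (55.843)(1.0889)/0.08206 = 741.0 K

T ≈ 741.0 K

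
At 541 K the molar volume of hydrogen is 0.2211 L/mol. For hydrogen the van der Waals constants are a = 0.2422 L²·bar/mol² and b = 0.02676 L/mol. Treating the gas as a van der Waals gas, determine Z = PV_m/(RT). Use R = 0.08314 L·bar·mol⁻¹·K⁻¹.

Z ≈ 1.113

P = RT/(V_m − b) − a/V_m² = (0.08314)(541)/(0.2211 − 0.02676) − 0.2422/(0.2211)²
  = 44.979/0.19434 − 4.9545 = 231.44 − 4.9545 = 226.49 bar
Z = PV_m/(RT) = (226.49)(0.2211)/((0.08314)(541)) = 50.077/44.979 = 1.113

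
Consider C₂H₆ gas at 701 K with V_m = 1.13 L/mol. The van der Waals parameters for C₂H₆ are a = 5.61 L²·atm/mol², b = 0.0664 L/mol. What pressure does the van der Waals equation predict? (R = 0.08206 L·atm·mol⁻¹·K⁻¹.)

P = RT/(V_m − b) − a/V_m²
RT/(V_m − b) = (0.08206)(701)/(1.13 − 0.0664) = 57.524/1.0636 = 54.084 atm
a/V_m² = 5.61/(1.13)² = 4.3935 atm
P = 54.084 − 4.3935 = 49.69 atm

P ≈ 49.69 atm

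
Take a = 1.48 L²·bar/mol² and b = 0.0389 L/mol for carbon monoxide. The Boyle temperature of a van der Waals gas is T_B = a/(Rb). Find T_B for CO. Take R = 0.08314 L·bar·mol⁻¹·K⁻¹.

T_B ≈ 457.6 K

For a van der Waals gas the second virial coefficient B₂ = b − a/(RT) vanishes at T_B = a/(Rb).
T_B = 1.48/(0.08314×0.0389) = 1.48/0.0032341 = 457.6 K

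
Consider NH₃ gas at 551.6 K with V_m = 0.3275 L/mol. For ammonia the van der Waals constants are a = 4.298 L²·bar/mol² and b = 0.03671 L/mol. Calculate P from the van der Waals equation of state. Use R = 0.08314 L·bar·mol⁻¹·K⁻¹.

P = RT/(V_m − b) − a/V_m²
RT/(V_m − b) = (0.08314)(551.6)/(0.3275 − 0.03671) = 45.860/0.29079 = 157.71 bar
a/V_m² = 4.298/(0.3275)² = 40.072 bar
P = 157.71 − 40.072 = 117.6 bar

P ≈ 117.6 bar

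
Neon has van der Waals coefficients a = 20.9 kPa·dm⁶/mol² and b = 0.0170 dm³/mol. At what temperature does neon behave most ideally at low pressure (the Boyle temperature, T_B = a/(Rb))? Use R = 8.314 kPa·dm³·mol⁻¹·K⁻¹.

For a van der Waals gas the second virial coefficient B₂ = b − a/(RT) vanishes at T_B = a/(Rb).
T_B = 20.9/(8.314×0.0170) = 20.9/0.14134 = 147.9 K

T_B ≈ 147.9 K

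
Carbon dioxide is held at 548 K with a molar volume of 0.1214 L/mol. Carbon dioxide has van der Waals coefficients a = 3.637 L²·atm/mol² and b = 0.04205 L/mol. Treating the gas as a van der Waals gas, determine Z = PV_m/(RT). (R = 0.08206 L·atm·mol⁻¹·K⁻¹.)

Z ≈ 0.8637

P = RT/(V_m − b) − a/V_m² = (0.08206)(548)/(0.1214 − 0.04205) − 3.637/(0.1214)²
  = 44.969/0.079350 − 246.78 = 566.72 − 246.78 = 319.94 atm
Z = PV_m/(RT) = (319.94)(0.1214)/((0.08206)(548)) = 38.841/44.969 = 0.8637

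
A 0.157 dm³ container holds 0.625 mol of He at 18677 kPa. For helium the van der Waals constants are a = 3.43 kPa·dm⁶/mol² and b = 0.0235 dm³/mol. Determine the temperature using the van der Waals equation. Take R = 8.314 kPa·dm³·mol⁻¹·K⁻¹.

T = (P + a n²/V²)(V − nb)/(nR)
P + a n²/V² = 18677 + (3.43)(0.625)²/(0.157)² = 18731 kPa
V − nb = 0.157 − (0.625)(0.0235) = 0.14231 dm³
T = (18731)(0.14231)/((0.625)(8.314)) = 513.0 K

T ≈ 513.0 K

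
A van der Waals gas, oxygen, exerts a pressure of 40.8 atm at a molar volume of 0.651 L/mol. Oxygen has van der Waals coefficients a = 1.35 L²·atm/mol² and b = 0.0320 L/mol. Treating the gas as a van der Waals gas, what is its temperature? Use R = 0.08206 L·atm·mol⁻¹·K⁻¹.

T = (P + a/V_m²)(V_m − b)/R
P + a/V_m² = 40.8 + 1.35/(0.651)² = 43.985 atm
V_m − b = 0.651 − 0.0320 = 0.61900 L/mol
T = (43.985)(0.61900)/0.08206 = 331.8 K

T ≈ 331.8 K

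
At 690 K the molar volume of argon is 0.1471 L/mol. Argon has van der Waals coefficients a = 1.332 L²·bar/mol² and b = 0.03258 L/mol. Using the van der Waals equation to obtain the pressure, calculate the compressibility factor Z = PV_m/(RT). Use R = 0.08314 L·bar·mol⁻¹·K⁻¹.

P = RT/(V_m − b) − a/V_m² = (0.08314)(690)/(0.1471 − 0.03258) − 1.332/(0.1471)²
  = 57.367/0.11452 − 61.557 = 500.93 − 61.557 = 439.37 bar
Z = PV_m/(RT) = (439.37)(0.1471)/((0.08314)(690)) = 64.631/57.367 = 1.127

Z ≈ 1.127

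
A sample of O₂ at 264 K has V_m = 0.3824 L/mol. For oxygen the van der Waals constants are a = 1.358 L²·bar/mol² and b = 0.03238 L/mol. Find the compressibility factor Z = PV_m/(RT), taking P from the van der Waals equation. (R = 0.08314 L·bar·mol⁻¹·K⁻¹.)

P = RT/(V_m − b) − a/V_m² = (0.08314)(264)/(0.3824 − 0.03238) − 1.358/(0.3824)²
  = 21.949/0.35002 − 9.2868 = 62.708 − 9.2868 = 53.421 bar
Z = PV_m/(RT) = (53.421)(0.3824)/((0.08314)(264)) = 20.428/21.949 = 0.9307

Z ≈ 0.9307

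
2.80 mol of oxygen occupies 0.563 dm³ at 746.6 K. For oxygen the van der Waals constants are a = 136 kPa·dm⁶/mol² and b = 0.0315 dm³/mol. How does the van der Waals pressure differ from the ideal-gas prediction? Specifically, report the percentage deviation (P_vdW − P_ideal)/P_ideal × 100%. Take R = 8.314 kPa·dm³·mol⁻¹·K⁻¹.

7.68 %

Ideal: P_ideal = nRT/V = (2.80)(8.314)(746.6)/0.563 = 30870.8 kPa
vdW: P = nRT/(V − nb) − a n²/V² = 17380.3/0.474800 − 1066.24/0.316969 = 36605.5 − 3363.86 = 33241.6 kPa
% deviation = (33241.6 − 30870.8)/30870.8 × 100% = 7.68%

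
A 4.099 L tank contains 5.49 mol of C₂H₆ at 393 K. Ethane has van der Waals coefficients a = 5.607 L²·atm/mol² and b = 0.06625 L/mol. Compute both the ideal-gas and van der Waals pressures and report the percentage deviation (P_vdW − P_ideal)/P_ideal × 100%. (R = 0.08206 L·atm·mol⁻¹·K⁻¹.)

Ideal: P_ideal = nRT/V = (5.49)(0.08206)(393)/4.099 = 43.1935 atm
vdW: P = nRT/(V − nb) − a n²/V² = 177.050/3.73529 − 168.996/16.8018 = 47.3993 − 10.0582 = 37.3411 atm
% deviation = (37.3411 − 43.1935)/43.1935 × 100% = -13.55%

-13.55 %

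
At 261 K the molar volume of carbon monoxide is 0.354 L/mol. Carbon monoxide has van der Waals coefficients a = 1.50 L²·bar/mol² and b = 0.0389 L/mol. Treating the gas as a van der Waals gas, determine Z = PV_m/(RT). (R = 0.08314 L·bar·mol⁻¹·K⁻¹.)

P = RT/(V_m − b) − a/V_m² = (0.08314)(261)/(0.354 − 0.0389) − 1.50/(0.354)²
  = 21.700/0.31510 − 11.970 = 68.867 − 11.970 = 56.897 bar
Z = PV_m/(RT) = (56.897)(0.354)/((0.08314)(261)) = 20.142/21.700 = 0.9282

Z ≈ 0.9282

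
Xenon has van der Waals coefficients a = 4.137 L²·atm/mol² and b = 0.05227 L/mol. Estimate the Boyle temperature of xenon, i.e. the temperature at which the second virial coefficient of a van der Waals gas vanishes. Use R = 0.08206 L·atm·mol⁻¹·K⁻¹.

For a van der Waals gas the second virial coefficient B₂ = b − a/(RT) vanishes at T_B = a/(Rb).
T_B = 4.137/(0.08206×0.05227) = 4.137/0.0042893 = 964.5 K

T_B ≈ 964.5 K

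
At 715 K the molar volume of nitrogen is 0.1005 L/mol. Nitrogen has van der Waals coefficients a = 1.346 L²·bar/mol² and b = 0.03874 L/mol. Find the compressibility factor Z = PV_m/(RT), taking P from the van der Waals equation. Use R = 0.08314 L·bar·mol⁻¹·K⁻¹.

P = RT/(V_m − b) − a/V_m² = (0.08314)(715)/(0.1005 − 0.03874) − 1.346/(0.1005)²
  = 59.445/0.061760 − 133.26 = 962.52 − 133.26 = 829.26 bar
Z = PV_m/(RT) = (829.26)(0.1005)/((0.08314)(715)) = 83.341/59.445 = 1.402

Z ≈ 1.402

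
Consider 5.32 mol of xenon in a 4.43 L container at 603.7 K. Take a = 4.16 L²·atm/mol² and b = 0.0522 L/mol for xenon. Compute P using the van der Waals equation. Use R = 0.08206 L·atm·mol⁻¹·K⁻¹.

P ≈ 57.47 atm

P = nRT/(V − nb) − a n²/V²
nRT/(V − nb) = (5.32)(0.08206)(603.7)/(4.43 − 5.32×0.0522) = 263.55/4.1523 = 63.471 atm
a n²/V² = (4.16)(5.32)²/(4.43)² = 5.9994 atm
P = 63.471 − 5.9994 = 57.47 atm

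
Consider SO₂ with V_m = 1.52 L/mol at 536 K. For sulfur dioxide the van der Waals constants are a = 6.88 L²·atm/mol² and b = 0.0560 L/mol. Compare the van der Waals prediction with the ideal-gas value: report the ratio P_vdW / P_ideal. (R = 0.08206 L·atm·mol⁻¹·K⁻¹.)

P_vdW / P_ideal ≈ 0.9353

Ideal: P_ideal = RT/V_m = (0.08206)(536)/1.52 = 28.9369 atm
vdW: P = RT/(V_m − b) − a/V_m² = 43.9842/1.46400 − 6.88/2.31040 = 30.0439 − 2.97784 = 27.0661 atm
Ratio = 27.0661/28.9369 = 0.9353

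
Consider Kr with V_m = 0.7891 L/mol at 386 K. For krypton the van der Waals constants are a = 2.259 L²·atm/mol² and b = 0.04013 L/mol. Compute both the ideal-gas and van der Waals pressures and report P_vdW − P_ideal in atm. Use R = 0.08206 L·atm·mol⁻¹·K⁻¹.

Ideal: P_ideal = RT/V_m = (0.08206)(386)/0.7891 = 40.1409 atm
vdW: P = RT/(V_m − b) − a/V_m² = 31.6752/0.748970 − 2.259/0.622679 = 42.2917 − 3.62787 = 38.6638 atm
ΔP = 38.6638 − 40.1409 = -1.477 atm

ΔP ≈ -1.477 atm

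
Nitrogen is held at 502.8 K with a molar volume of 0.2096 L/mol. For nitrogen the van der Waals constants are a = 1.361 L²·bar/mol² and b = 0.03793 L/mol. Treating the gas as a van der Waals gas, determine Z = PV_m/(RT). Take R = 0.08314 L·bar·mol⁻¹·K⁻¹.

Z ≈ 1.066

P = RT/(V_m − b) − a/V_m² = (0.08314)(502.8)/(0.2096 − 0.03793) − 1.361/(0.2096)²
  = 41.803/0.17167 − 30.980 = 243.51 − 30.980 = 212.53 bar
Z = PV_m/(RT) = (212.53)(0.2096)/((0.08314)(502.8)) = 44.546/41.803 = 1.066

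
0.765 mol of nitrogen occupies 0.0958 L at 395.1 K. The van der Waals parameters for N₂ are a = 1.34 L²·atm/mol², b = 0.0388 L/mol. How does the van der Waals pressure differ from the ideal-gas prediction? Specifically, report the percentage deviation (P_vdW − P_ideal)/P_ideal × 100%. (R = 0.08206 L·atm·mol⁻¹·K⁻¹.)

11.89 %

Ideal: P_ideal = nRT/V = (0.765)(0.08206)(395.1)/0.0958 = 258.901 atm
vdW: P = nRT/(V − nb) − a n²/V² = 24.8028/0.0661180 − 0.784202/0.00917764 = 375.129 − 85.4470 = 289.682 atm
% deviation = (289.682 − 258.901)/258.901 × 100% = 11.89%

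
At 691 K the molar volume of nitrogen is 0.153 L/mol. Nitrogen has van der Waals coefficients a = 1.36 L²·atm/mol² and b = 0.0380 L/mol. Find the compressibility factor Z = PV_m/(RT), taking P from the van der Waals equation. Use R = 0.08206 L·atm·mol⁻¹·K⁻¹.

Z ≈ 1.174

P = RT/(V_m − b) − a/V_m² = (0.08206)(691)/(0.153 − 0.0380) − 1.36/(0.153)²
  = 56.703/0.11500 − 58.097 = 493.07 − 58.097 = 434.97 atm
Z = PV_m/(RT) = (434.97)(0.153)/((0.08206)(691)) = 66.550/56.703 = 1.174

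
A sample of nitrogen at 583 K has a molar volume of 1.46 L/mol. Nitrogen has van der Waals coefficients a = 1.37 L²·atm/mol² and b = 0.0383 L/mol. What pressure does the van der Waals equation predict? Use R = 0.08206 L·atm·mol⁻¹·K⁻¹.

P = RT/(V_m − b) − a/V_m²
RT/(V_m − b) = (0.08206)(583)/(1.46 − 0.0383) = 47.841/1.4217 = 33.651 atm
a/V_m² = 1.37/(1.46)² = 0.64271 atm
P = 33.651 − 0.64271 = 33.01 atm

P ≈ 33.01 atm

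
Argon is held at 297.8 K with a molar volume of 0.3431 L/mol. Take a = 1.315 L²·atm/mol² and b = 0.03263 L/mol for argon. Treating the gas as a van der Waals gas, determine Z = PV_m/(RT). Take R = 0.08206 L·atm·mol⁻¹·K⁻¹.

Z ≈ 0.9483

P = RT/(V_m − b) − a/V_m² = (0.08206)(297.8)/(0.3431 − 0.03263) − 1.315/(0.3431)²
  = 24.437/0.31047 − 11.171 = 78.710 − 11.171 = 67.539 atm
Z = PV_m/(RT) = (67.539)(0.3431)/((0.08206)(297.8)) = 23.173/24.437 = 0.9483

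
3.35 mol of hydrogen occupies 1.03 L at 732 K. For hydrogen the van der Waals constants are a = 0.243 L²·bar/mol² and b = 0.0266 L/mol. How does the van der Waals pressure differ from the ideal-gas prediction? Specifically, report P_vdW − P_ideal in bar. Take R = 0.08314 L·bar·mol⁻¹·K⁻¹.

Ideal: P_ideal = nRT/V = (3.35)(0.08314)(732)/1.03 = 197.938 bar
vdW: P = nRT/(V − nb) − a n²/V² = 203.876/0.940890 − 2.72707/1.06090 = 216.684 − 2.57053 = 214.113 bar
ΔP = 214.113 − 197.938 = 16.18 bar

ΔP ≈ 16.18 bar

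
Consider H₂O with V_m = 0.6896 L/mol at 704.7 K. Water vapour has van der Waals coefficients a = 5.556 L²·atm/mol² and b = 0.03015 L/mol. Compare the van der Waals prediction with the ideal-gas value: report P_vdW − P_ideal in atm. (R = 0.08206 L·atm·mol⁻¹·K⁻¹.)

Ideal: P_ideal = RT/V_m = (0.08206)(704.7)/0.6896 = 83.8568 atm
vdW: P = RT/(V_m − b) − a/V_m² = 57.8277/0.659450 − 5.556/0.475548 = 87.6908 − 11.6834 = 76.0074 atm
ΔP = 76.0074 − 83.8568 = -7.849 atm

ΔP ≈ -7.849 atm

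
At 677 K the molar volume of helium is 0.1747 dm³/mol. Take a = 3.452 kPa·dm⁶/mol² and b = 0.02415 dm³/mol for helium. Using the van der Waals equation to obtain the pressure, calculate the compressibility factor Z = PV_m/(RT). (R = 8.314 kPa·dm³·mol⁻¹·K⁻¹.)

P = RT/(V_m − b) − a/V_m² = (8.314)(677)/(0.1747 − 0.02415) − 3.452/(0.1747)²
  = 5628.6/0.15055 − 113.11 = 37387 − 113.11 = 37274 kPa
Z = PV_m/(RT) = (37274)(0.1747)/((8.314)(677)) = 6511.8/5628.6 = 1.157

Z ≈ 1.157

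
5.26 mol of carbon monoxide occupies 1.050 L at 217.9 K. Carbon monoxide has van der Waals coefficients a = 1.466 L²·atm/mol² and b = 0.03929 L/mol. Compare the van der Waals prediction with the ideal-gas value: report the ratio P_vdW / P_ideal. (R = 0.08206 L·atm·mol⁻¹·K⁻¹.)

P_vdW / P_ideal ≈ 0.8343

Ideal: P_ideal = nRT/V = (5.26)(0.08206)(217.9)/1.050 = 89.5747 atm
vdW: P = nRT/(V − nb) − a n²/V² = 94.0534/0.843335 − 40.5607/1.10250 = 111.526 − 36.7898 = 74.736 atm
Ratio = 74.736/89.5747 = 0.8343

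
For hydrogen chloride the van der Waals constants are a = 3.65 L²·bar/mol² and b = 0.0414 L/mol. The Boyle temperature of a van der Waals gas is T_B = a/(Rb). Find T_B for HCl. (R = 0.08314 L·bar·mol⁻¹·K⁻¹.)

T_B ≈ 1060 K

For a van der Waals gas the second virial coefficient B₂ = b − a/(RT) vanishes at T_B = a/(Rb).
T_B = 3.65/(0.08314×0.0414) = 3.65/0.0034420 = 1060 K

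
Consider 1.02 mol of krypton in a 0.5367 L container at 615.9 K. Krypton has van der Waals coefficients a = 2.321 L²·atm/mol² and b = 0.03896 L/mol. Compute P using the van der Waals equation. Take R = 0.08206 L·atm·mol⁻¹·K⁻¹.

P = nRT/(V − nb) − a n²/V²
nRT/(V − nb) = (1.02)(0.08206)(615.9)/(0.5367 − 1.02×0.03896) = 51.552/0.49696 = 103.73 atm
a n²/V² = (2.321)(1.02)²/(0.5367)² = 8.3832 atm
P = 103.73 − 8.3832 = 95.35 atm

P ≈ 95.35 atm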